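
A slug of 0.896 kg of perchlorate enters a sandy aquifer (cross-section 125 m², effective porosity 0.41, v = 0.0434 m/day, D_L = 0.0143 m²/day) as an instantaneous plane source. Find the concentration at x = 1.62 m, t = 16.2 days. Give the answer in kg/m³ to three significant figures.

0.00414 kg/m³

For an instantaneous plane source, C(x,t) = M/(n_e·A·√(4πDt)) · exp(−(x−vt)²/(4Dt)), with n_e·A the pore (flow) area.
Plume center vt = 0.0434 × 16.2 = 0.70308 m, so the well at 1.62 m is 0.91692 m downgradient of the peak.
√(4πDt) = 1.706 m, giving peak height M/(n_e·A·√(4πDt)) = 0.896/(0.41 × 125 × 1.706) = 0.01025 kg/m³.
(x−vt)²/(4Dt) = (0.91692)²/(4 × 0.0143 × 16.2) = 0.9073; exp(−0.9073) = 0.4036.
C = 0.01025 × 0.4036 = 0.00414 kg/m³.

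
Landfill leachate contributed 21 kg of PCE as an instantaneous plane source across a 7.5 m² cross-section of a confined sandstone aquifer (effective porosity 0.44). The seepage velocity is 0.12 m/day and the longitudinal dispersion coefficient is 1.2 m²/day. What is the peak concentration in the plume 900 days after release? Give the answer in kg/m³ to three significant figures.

0.0546 kg/m³

The peak of an instantaneous 1D plume sits at x = vt; there the Gaussian factor is 1 and C_max = M/(n_e·A·√(4πDt)), where n_e·A is the pore area the mass is dissolved in.
√(4πDt) = √(4π × 1.2 × 900) = 116.5 m, so C_max = 21/(0.44 × 7.5 × 116.5) = 0.0546 kg/m³.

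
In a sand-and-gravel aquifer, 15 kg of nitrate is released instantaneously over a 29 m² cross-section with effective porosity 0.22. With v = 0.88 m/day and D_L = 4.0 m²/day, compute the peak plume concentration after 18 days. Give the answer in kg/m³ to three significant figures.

The peak of an instantaneous 1D plume sits at x = vt; there the Gaussian factor is 1 and C_max = M/(n_e·A·√(4πDt)), where n_e·A is the pore area the mass is dissolved in.
√(4πDt) = √(4π × 4.0 × 18) = 30.08 m, so C_max = 15/(0.22 × 29 × 30.08) = 0.0782 kg/m³.

0.0782 kg/m³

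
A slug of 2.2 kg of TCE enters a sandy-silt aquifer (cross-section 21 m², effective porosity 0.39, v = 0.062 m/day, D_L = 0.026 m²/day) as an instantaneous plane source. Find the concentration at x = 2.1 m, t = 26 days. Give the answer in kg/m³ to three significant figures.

0.0844 kg/m³

For an instantaneous plane source, C(x,t) = M/(n_e·A·√(4πDt)) · exp(−(x−vt)²/(4Dt)), with n_e·A the pore (flow) area.
Plume center vt = 0.062 × 26 = 1.612 m, so the well at 2.1 m is 0.488 m downgradient of the peak.
√(4πDt) = 2.915 m, giving peak height M/(n_e·A·√(4πDt)) = 2.2/(0.39 × 21 × 2.915) = 0.09215 kg/m³.
(x−vt)²/(4Dt) = (0.488)²/(4 × 0.026 × 26) = 0.08807; exp(−0.08807) = 0.9157.
C = 0.09215 × 0.9157 = 0.0844 kg/m³.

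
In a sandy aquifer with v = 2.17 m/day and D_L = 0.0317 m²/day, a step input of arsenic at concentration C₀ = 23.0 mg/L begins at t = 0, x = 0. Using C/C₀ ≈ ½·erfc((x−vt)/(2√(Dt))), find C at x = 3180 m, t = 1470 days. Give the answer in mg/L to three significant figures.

For a continuous step input, C/C₀ ≈ ½·erfc((x−vt)/(2√(Dt))).
vt = 2.17 × 1470 = 3189.9 m and 2√(Dt) = 2√(0.0317 × 1470) = 13.65 m.
Argument (x−vt)/(2√(Dt)) = (3180 − 3189.9)/13.65 = -0.7253; ½·erfc(-0.7253) = 0.8475.
C = 23.0 × 0.8475 = 19.5 mg/L.

19.5 mg/L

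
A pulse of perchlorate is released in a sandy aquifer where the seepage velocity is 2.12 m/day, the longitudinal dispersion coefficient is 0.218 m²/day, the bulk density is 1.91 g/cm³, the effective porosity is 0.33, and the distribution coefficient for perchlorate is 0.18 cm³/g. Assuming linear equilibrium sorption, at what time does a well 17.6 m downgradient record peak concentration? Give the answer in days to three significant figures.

16.9 days

Retardation factor R = 1 + ρ_b·K_d/n = 1 + 1.91 × 0.18/0.33 = 2.042.
Sorption retards both mechanisms: v_R = v/R = 1.038 m/day, D_R = D/R = 0.1068 m²/day.
Peak time from v_R²t² + 2D_R t − x² = 0: t = (√(D_R² + v_R²x²) − D_R)/v_R².
√(D_R² + v_R²x²) = √(0.1068² + 1.038² × 17.6²) = 18.27; v_R² = 1.077.
t = (18.27 − 0.1068)/1.077 = 16.9 days.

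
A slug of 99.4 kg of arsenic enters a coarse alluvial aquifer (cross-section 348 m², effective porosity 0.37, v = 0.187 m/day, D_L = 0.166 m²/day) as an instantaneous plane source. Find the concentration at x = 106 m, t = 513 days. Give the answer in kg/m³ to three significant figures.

0.0175 kg/m³

For an instantaneous plane source, C(x,t) = M/(n_e·A·√(4πDt)) · exp(−(x−vt)²/(4Dt)), with n_e·A the pore (flow) area.
Plume center vt = 0.187 × 513 = 95.931 m, so the well at 106 m is 10.069 m downgradient of the peak.
√(4πDt) = 32.71 m, giving peak height M/(n_e·A·√(4πDt)) = 99.4/(0.37 × 348 × 32.71) = 0.02360 kg/m³.
(x−vt)²/(4Dt) = (10.069)²/(4 × 0.166 × 513) = 0.2976; exp(−0.2976) = 0.7426.
C = 0.02360 × 0.7426 = 0.0175 kg/m³.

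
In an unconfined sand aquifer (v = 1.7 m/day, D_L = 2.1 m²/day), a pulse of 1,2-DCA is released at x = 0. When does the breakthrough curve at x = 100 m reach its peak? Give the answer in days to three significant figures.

58.1 days

For the 1D instantaneous-source solution, setting ∂C/∂t = 0 at fixed x gives v²t² + 2Dt − x² = 0, so t = (√(D² + v²x²) − D)/v².
√(D² + v²x²) = √(2.1² + 1.7² × 100²) = 170.0; v² = 2.89.
t = (170.0 − 2.1)/2.89 = 58.1 days (vs. the pure-advection estimate x/v = 58.8 d).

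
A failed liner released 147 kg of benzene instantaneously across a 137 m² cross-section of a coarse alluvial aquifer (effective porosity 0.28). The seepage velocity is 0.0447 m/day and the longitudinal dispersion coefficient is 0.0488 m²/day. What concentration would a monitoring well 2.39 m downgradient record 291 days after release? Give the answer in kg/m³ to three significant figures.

0.0394 kg/m³

For an instantaneous plane source, C(x,t) = M/(n_e·A·√(4πDt)) · exp(−(x−vt)²/(4Dt)), with n_e·A the pore (flow) area.
Plume center vt = 0.0447 × 291 = 13.0077 m, so the well at 2.39 m is 10.6177 m upgradient of the peak.
√(4πDt) = 13.36 m, giving peak height M/(n_e·A·√(4πDt)) = 147/(0.28 × 137 × 13.36) = 0.2868 kg/m³.
(x−vt)²/(4Dt) = (-10.6177)²/(4 × 0.0488 × 291) = 1.985; exp(−1.985) = 0.1374.
C = 0.2868 × 0.1374 = 0.0394 kg/m³.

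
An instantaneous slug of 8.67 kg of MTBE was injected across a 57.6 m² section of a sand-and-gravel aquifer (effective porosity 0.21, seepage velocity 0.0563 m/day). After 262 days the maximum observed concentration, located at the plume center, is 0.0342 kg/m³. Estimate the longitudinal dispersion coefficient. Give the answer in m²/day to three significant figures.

At the plume center C_max = M/(n_e·A·√(4πDt)), so D = M²/(4πt·(n_e·A·C_max)²).
n_e·A·C_max = 0.21 × 57.6 × 0.0342 = 0.4137 kg/m.
D = 8.67²/(4π × 262 × 0.4137²) = 0.133 m²/day.

0.133 m²/day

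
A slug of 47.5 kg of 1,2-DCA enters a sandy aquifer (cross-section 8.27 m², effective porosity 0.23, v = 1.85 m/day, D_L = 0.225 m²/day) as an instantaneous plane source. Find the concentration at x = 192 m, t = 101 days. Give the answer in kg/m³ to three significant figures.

For an instantaneous plane source, C(x,t) = M/(n_e·A·√(4πDt)) · exp(−(x−vt)²/(4Dt)), with n_e·A the pore (flow) area.
Plume center vt = 1.85 × 101 = 186.85 m, so the well at 192 m is 5.15 m downgradient of the peak.
√(4πDt) = 16.90 m, giving peak height M/(n_e·A·√(4πDt)) = 47.5/(0.23 × 8.27 × 16.90) = 1.478 kg/m³.
(x−vt)²/(4Dt) = (5.15)²/(4 × 0.225 × 101) = 0.2918; exp(−0.2918) = 0.7469.
C = 1.478 × 0.7469 = 1.10 kg/m³.

1.10 kg/m³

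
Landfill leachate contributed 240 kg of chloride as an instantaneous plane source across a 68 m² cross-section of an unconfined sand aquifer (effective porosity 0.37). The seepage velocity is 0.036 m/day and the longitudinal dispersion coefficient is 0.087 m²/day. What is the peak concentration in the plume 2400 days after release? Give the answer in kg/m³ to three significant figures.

The peak of an instantaneous 1D plume sits at x = vt; there the Gaussian factor is 1 and C_max = M/(n_e·A·√(4πDt)), where n_e·A is the pore area the mass is dissolved in.
√(4πDt) = √(4π × 0.087 × 2400) = 51.22 m, so C_max = 240/(0.37 × 68 × 51.22) = 0.186 kg/m³.

0.186 kg/m³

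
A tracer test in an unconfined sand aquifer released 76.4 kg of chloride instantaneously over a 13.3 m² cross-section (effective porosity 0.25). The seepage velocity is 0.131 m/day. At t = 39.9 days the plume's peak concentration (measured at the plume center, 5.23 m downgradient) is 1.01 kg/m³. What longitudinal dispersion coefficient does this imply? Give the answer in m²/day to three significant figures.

1.03 m²/day

At the plume center C_max = M/(n_e·A·√(4πDt)), so D = M²/(4πt·(n_e·A·C_max)²).
n_e·A·C_max = 0.25 × 13.3 × 1.01 = 3.358 kg/m.
D = 76.4²/(4π × 39.9 × 3.358²) = 1.03 m²/day.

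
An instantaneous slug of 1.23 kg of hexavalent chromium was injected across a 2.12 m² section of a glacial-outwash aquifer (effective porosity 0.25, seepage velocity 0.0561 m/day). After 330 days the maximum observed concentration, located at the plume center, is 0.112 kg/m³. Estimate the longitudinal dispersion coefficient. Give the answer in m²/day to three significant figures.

At the plume center C_max = M/(n_e·A·√(4πDt)), so D = M²/(4πt·(n_e·A·C_max)²).
n_e·A·C_max = 0.25 × 2.12 × 0.112 = 0.05936 kg/m.
D = 1.23²/(4π × 330 × 0.05936²) = 0.104 m²/day.

0.104 m²/day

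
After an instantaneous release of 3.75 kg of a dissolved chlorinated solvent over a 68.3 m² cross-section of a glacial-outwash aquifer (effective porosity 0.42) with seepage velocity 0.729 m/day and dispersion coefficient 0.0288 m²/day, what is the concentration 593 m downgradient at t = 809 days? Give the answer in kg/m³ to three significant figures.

For an instantaneous plane source, C(x,t) = M/(n_e·A·√(4πDt)) · exp(−(x−vt)²/(4Dt)), with n_e·A the pore (flow) area.
Plume center vt = 0.729 × 809 = 589.761 m, so the well at 593 m is 3.239 m downgradient of the peak.
√(4πDt) = 17.11 m, giving peak height M/(n_e·A·√(4πDt)) = 3.75/(0.42 × 68.3 × 17.11) = 0.007640 kg/m³.
(x−vt)²/(4Dt) = (3.239)²/(4 × 0.0288 × 809) = 0.1126; exp(−0.1126) = 0.8935.
C = 0.007640 × 0.8935 = 0.00683 kg/m³.

0.00683 kg/m³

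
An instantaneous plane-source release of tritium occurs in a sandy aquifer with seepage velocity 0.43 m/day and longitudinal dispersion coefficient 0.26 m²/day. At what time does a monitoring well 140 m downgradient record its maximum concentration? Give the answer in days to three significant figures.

324 days

For the 1D instantaneous-source solution, setting ∂C/∂t = 0 at fixed x gives v²t² + 2Dt − x² = 0, so t = (√(D² + v²x²) − D)/v².
√(D² + v²x²) = √(0.26² + 0.43² × 140²) = 60.20; v² = 0.1849.
t = (60.20 − 0.26)/0.1849 = 324 days (vs. the pure-advection estimate x/v = 326 d).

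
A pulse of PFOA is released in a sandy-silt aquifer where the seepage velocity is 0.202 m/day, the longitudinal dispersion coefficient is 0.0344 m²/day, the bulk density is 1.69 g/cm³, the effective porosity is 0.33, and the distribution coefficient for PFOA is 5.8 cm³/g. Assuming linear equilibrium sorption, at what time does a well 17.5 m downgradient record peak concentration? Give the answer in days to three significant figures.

Retardation factor R = 1 + ρ_b·K_d/n = 1 + 1.69 × 5.8/0.33 = 30.70.
Sorption retards both mechanisms: v_R = v/R = 0.006580 m/day, D_R = D/R = 0.001121 m²/day.
Peak time from v_R²t² + 2D_R t − x² = 0: t = (√(D_R² + v_R²x²) − D_R)/v_R².
√(D_R² + v_R²x²) = √(0.001121² + 0.006580² × 17.5²) = 0.1152; v_R² = 4.330e-05.
t = (0.1152 − 0.001121)/4.330e-05 = 2630 days.

2630 days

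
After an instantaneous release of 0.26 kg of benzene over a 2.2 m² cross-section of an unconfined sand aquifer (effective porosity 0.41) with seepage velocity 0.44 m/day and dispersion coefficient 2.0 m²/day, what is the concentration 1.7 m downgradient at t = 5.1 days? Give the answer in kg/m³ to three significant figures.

For an instantaneous plane source, C(x,t) = M/(n_e·A·√(4πDt)) · exp(−(x−vt)²/(4Dt)), with n_e·A the pore (flow) area.
Plume center vt = 0.44 × 5.1 = 2.244 m, so the well at 1.7 m is 0.544 m upgradient of the peak.
√(4πDt) = 11.32 m, giving peak height M/(n_e·A·√(4πDt)) = 0.26/(0.41 × 2.2 × 11.32) = 0.02546 kg/m³.
(x−vt)²/(4Dt) = (-0.544)²/(4 × 2.0 × 5.1) = 0.007253; exp(−0.007253) = 0.9928.
C = 0.02546 × 0.9928 = 0.0253 kg/m³.

0.0253 kg/m³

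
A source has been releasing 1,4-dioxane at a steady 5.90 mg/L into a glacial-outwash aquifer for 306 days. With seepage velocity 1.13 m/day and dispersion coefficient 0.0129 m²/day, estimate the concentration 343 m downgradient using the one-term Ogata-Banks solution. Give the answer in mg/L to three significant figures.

4.95 mg/L

For a continuous step input, C/C₀ ≈ ½·erfc((x−vt)/(2√(Dt))).
vt = 1.13 × 306 = 345.78 m and 2√(Dt) = 2√(0.0129 × 306) = 3.974 m.
Argument (x−vt)/(2√(Dt)) = (343 − 345.78)/3.974 = -0.6995; ½·erfc(-0.6995) = 0.8387.
C = 5.90 × 0.8387 = 4.95 mg/L.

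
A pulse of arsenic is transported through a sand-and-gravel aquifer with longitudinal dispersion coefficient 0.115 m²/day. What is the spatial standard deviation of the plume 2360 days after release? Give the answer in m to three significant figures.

23.3 m

Dispersive spreading gives a Gaussian with σ² = 2Dt; advection only shifts the center.
σ = √(2 × 0.115 × 2360) = 23.3 m.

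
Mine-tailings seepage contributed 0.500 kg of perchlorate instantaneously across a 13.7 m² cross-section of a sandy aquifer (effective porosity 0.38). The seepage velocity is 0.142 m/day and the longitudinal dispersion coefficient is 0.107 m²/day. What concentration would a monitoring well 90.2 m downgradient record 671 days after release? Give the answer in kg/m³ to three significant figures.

For an instantaneous plane source, C(x,t) = M/(n_e·A·√(4πDt)) · exp(−(x−vt)²/(4Dt)), with n_e·A the pore (flow) area.
Plume center vt = 0.142 × 671 = 95.282 m, so the well at 90.2 m is 5.082 m upgradient of the peak.
√(4πDt) = 30.04 m, giving peak height M/(n_e·A·√(4πDt)) = 0.500/(0.38 × 13.7 × 30.04) = 0.003197 kg/m³.
(x−vt)²/(4Dt) = (-5.082)²/(4 × 0.107 × 671) = 0.08993; exp(−0.08993) = 0.9140.
C = 0.003197 × 0.9140 = 0.00292 kg/m³.

0.00292 kg/m³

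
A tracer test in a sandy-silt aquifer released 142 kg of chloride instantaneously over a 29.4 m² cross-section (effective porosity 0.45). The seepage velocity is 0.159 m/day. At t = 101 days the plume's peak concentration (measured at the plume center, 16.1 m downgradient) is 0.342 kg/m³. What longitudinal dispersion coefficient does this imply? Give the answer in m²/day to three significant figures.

0.776 m²/day

At the plume center C_max = M/(n_e·A·√(4πDt)), so D = M²/(4πt·(n_e·A·C_max)²).
n_e·A·C_max = 0.45 × 29.4 × 0.342 = 4.525 kg/m.
D = 142²/(4π × 101 × 4.525²) = 0.776 m²/day.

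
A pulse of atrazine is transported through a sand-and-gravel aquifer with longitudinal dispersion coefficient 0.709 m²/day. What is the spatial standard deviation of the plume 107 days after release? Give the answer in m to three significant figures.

Dispersive spreading gives a Gaussian with σ² = 2Dt; advection only shifts the center.
σ = √(2 × 0.709 × 107) = 12.3 m.

12.3 m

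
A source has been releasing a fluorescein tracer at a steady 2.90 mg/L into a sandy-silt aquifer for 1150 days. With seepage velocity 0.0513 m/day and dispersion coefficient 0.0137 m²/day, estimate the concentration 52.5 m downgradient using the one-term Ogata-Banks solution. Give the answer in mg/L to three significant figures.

2.54 mg/L

For a continuous step input, C/C₀ ≈ ½·erfc((x−vt)/(2√(Dt))).
vt = 0.0513 × 1150 = 58.995 m and 2√(Dt) = 2√(0.0137 × 1150) = 7.939 m.
Argument (x−vt)/(2√(Dt)) = (52.5 − 58.995)/7.939 = -0.8181; ½·erfc(-0.8181) = 0.8764.
C = 2.90 × 0.8764 = 2.54 mg/L.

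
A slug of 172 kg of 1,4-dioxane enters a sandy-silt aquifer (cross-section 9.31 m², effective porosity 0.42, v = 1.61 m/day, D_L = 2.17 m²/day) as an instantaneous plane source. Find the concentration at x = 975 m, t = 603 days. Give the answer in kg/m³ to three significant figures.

For an instantaneous plane source, C(x,t) = M/(n_e·A·√(4πDt)) · exp(−(x−vt)²/(4Dt)), with n_e·A the pore (flow) area.
Plume center vt = 1.61 × 603 = 970.83 m, so the well at 975 m is 4.17 m downgradient of the peak.
√(4πDt) = 128.2 m, giving peak height M/(n_e·A·√(4πDt)) = 172/(0.42 × 9.31 × 128.2) = 0.3431 kg/m³.
(x−vt)²/(4Dt) = (4.17)²/(4 × 2.17 × 603) = 0.003322; exp(−0.003322) = 0.9967.
C = 0.3431 × 0.9967 = 0.342 kg/m³.

0.342 kg/m³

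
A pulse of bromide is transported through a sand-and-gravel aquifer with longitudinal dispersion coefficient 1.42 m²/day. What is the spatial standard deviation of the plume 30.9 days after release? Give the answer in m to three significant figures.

Dispersive spreading gives a Gaussian with σ² = 2Dt; advection only shifts the center.
σ = √(2 × 1.42 × 30.9) = 9.37 m.

9.37 m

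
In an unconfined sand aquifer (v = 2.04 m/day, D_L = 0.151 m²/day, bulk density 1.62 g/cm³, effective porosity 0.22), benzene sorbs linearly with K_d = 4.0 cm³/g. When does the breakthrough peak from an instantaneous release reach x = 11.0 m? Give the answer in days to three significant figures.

163 days

Retardation factor R = 1 + ρ_b·K_d/n = 1 + 1.62 × 4.0/0.22 = 30.45.
Sorption retards both mechanisms: v_R = v/R = 0.06700 m/day, D_R = D/R = 0.004959 m²/day.
Peak time from v_R²t² + 2D_R t − x² = 0: t = (√(D_R² + v_R²x²) − D_R)/v_R².
√(D_R² + v_R²x²) = √(0.004959² + 0.06700² × 11.0²) = 0.7370; v_R² = 0.004489.
t = (0.7370 − 0.004959)/0.004489 = 163 days.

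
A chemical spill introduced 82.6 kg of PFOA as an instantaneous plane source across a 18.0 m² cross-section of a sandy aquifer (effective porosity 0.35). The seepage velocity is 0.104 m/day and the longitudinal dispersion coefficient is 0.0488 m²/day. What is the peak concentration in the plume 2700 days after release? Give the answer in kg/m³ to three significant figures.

The peak of an instantaneous 1D plume sits at x = vt; there the Gaussian factor is 1 and C_max = M/(n_e·A·√(4πDt)), where n_e·A is the pore area the mass is dissolved in.
√(4πDt) = √(4π × 0.0488 × 2700) = 40.69 m, so C_max = 82.6/(0.35 × 18.0 × 40.69) = 0.322 kg/m³.

0.322 kg/m³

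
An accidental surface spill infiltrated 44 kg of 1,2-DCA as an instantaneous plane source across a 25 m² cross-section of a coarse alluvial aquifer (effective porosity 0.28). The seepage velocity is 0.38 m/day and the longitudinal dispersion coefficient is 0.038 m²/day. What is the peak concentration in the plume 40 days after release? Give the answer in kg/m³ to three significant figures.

The peak of an instantaneous 1D plume sits at x = vt; there the Gaussian factor is 1 and C_max = M/(n_e·A·√(4πDt)), where n_e·A is the pore area the mass is dissolved in.
√(4πDt) = √(4π × 0.038 × 40) = 4.370 m, so C_max = 44/(0.28 × 25 × 4.370) = 1.44 kg/m³.

1.44 kg/m³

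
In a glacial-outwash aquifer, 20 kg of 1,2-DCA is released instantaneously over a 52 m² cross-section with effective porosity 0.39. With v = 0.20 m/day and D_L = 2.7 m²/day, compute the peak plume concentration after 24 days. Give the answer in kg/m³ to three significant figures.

0.0346 kg/m³

The peak of an instantaneous 1D plume sits at x = vt; there the Gaussian factor is 1 and C_max = M/(n_e·A·√(4πDt)), where n_e·A is the pore area the mass is dissolved in.
√(4πDt) = √(4π × 2.7 × 24) = 28.54 m, so C_max = 20/(0.39 × 52 × 28.54) = 0.0346 kg/m³.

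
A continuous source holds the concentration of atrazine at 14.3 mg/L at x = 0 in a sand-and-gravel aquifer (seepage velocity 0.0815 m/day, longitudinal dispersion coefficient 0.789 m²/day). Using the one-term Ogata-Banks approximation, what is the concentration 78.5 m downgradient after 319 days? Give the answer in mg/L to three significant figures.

For a continuous step input, C/C₀ ≈ ½·erfc((x−vt)/(2√(Dt))).
vt = 0.0815 × 319 = 25.9985 m and 2√(Dt) = 2√(0.789 × 319) = 31.73 m.
Argument (x−vt)/(2√(Dt)) = (78.5 − 25.9985)/31.73 = 1.655; ½·erfc(1.655) = 0.009628.
C = 14.3 × 0.009628 = 0.138 mg/L.

0.138 mg/L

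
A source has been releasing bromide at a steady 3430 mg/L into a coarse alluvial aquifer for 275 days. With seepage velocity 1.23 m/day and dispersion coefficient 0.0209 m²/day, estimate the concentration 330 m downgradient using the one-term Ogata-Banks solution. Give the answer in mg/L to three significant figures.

For a continuous step input, C/C₀ ≈ ½·erfc((x−vt)/(2√(Dt))).
vt = 1.23 × 275 = 338.25 m and 2√(Dt) = 2√(0.0209 × 275) = 4.795 m.
Argument (x−vt)/(2√(Dt)) = (330 − 338.25)/4.795 = -1.721; ½·erfc(-1.721) = 0.9925.
C = 3430 × 0.9925 = 3400 mg/L.

3400 mg/L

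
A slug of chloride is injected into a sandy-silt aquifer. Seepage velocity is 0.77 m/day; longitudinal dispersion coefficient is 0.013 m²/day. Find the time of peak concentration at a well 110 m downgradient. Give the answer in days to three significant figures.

143 days

For the 1D instantaneous-source solution, setting ∂C/∂t = 0 at fixed x gives v²t² + 2Dt − x² = 0, so t = (√(D² + v²x²) − D)/v².
√(D² + v²x²) = √(0.013² + 0.77² × 110²) = 84.70; v² = 0.5929.
t = (84.70 − 0.013)/0.5929 = 143 days (vs. the pure-advection estimate x/v = 143 d).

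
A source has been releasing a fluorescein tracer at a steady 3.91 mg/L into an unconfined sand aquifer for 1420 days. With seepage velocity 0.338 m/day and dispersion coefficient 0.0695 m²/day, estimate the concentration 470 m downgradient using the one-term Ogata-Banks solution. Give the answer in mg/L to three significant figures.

2.97 mg/L

For a continuous step input, C/C₀ ≈ ½·erfc((x−vt)/(2√(Dt))).
vt = 0.338 × 1420 = 479.96 m and 2√(Dt) = 2√(0.0695 × 1420) = 19.87 m.
Argument (x−vt)/(2√(Dt)) = (470 − 479.96)/19.87 = -0.5013; ½·erfc(-0.5013) = 0.7608.
C = 3.91 × 0.7608 = 2.97 mg/L.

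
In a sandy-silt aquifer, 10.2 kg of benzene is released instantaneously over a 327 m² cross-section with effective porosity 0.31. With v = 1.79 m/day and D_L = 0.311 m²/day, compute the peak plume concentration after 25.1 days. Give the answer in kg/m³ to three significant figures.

The peak of an instantaneous 1D plume sits at x = vt; there the Gaussian factor is 1 and C_max = M/(n_e·A·√(4πDt)), where n_e·A is the pore area the mass is dissolved in.
√(4πDt) = √(4π × 0.311 × 25.1) = 9.904 m, so C_max = 10.2/(0.31 × 327 × 9.904) = 0.0102 kg/m³.

0.0102 kg/m³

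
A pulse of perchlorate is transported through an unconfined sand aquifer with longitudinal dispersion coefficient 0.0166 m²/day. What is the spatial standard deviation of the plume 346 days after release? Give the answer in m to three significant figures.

Dispersive spreading gives a Gaussian with σ² = 2Dt; advection only shifts the center.
σ = √(2 × 0.0166 × 346) = 3.39 m.

3.39 m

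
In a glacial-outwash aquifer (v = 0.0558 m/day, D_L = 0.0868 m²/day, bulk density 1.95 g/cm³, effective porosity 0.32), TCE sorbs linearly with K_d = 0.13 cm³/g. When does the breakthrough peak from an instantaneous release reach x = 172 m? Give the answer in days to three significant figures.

5470 days

Retardation factor R = 1 + ρ_b·K_d/n = 1 + 1.95 × 0.13/0.32 = 1.792.
Sorption retards both mechanisms: v_R = v/R = 0.03114 m/day, D_R = D/R = 0.04844 m²/day.
Peak time from v_R²t² + 2D_R t − x² = 0: t = (√(D_R² + v_R²x²) − D_R)/v_R².
√(D_R² + v_R²x²) = √(0.04844² + 0.03114² × 172²) = 5.356; v_R² = 0.0009697.
t = (5.356 − 0.04844)/0.0009697 = 5470 days.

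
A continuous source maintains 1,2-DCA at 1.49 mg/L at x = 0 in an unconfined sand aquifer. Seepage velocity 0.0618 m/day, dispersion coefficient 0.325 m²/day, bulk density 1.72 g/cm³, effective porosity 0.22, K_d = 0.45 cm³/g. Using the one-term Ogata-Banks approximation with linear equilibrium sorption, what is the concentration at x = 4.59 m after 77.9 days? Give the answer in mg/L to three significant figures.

Retardation factor R = 1 + ρ_b·K_d/n = 1 + 1.72 × 0.45/0.22 = 4.518.
Sorption retards both mechanisms: v_R = v/R = 0.01368 m/day, D_R = D/R = 0.07193 m²/day.
v_R·t = 0.01368 × 77.9 = 1.065672 m; 2√(D_R t) = 4.734 m; argument = (4.59 − 1.065672)/4.734 = 0.7445.
C = C₀ × ½·erfc(0.7445) = 1.49 × 0.1462 = 0.218 mg/L.

0.218 mg/L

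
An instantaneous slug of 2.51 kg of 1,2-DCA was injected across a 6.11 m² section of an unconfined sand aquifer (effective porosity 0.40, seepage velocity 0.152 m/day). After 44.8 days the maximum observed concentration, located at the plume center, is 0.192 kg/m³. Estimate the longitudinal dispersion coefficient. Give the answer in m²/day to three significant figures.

At the plume center C_max = M/(n_e·A·√(4πDt)), so D = M²/(4πt·(n_e·A·C_max)²).
n_e·A·C_max = 0.40 × 6.11 × 0.192 = 0.4692 kg/m.
D = 2.51²/(4π × 44.8 × 0.4692²) = 0.0508 m²/day.

0.0508 m²/day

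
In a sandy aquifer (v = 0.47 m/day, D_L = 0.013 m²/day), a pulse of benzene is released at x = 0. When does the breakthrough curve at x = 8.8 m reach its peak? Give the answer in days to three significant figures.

18.7 days

For the 1D instantaneous-source solution, setting ∂C/∂t = 0 at fixed x gives v²t² + 2Dt − x² = 0, so t = (√(D² + v²x²) − D)/v².
√(D² + v²x²) = √(0.013² + 0.47² × 8.8²) = 4.136; v² = 0.2209.
t = (4.136 − 0.013)/0.2209 = 18.7 days (vs. the pure-advection estimate x/v = 18.7 d).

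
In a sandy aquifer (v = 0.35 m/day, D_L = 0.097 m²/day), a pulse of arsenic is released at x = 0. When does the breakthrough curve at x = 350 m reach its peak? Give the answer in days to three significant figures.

999 days

For the 1D instantaneous-source solution, setting ∂C/∂t = 0 at fixed x gives v²t² + 2Dt − x² = 0, so t = (√(D² + v²x²) − D)/v².
√(D² + v²x²) = √(0.097² + 0.35² × 350²) = 122.5; v² = 0.1225.
t = (122.5 − 0.097)/0.1225 = 999 days (vs. the pure-advection estimate x/v = 1000 d).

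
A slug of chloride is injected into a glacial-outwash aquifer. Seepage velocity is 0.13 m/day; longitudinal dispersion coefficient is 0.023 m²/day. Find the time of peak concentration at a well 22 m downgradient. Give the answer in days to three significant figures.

168 days

For the 1D instantaneous-source solution, setting ∂C/∂t = 0 at fixed x gives v²t² + 2Dt − x² = 0, so t = (√(D² + v²x²) − D)/v².
√(D² + v²x²) = √(0.023² + 0.13² × 22²) = 2.860; v² = 0.0169.
t = (2.860 − 0.023)/0.0169 = 168 days (vs. the pure-advection estimate x/v = 169 d).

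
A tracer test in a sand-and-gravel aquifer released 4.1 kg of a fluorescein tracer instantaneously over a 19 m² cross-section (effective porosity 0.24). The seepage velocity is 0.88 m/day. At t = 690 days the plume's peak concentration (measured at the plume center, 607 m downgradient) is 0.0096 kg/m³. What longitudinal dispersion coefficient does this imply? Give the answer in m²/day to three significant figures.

1.01 m²/day

At the plume center C_max = M/(n_e·A·√(4πDt)), so D = M²/(4πt·(n_e·A·C_max)²).
n_e·A·C_max = 0.24 × 19 × 0.0096 = 0.04378 kg/m.
D = 4.1²/(4π × 690 × 0.04378²) = 1.01 m²/day.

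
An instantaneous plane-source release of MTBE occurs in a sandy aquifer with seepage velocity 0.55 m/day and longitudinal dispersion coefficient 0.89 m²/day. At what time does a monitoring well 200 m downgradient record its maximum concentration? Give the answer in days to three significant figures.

For the 1D instantaneous-source solution, setting ∂C/∂t = 0 at fixed x gives v²t² + 2Dt − x² = 0, so t = (√(D² + v²x²) − D)/v².
√(D² + v²x²) = √(0.89² + 0.55² × 200²) = 110.0; v² = 0.3025.
t = (110.0 − 0.89)/0.3025 = 361 days (vs. the pure-advection estimate x/v = 364 d).

361 days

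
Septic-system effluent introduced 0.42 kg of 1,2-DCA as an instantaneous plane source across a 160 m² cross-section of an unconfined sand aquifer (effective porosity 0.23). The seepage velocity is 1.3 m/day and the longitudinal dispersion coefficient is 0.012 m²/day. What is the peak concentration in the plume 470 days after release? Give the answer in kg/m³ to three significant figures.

0.00136 kg/m³

The peak of an instantaneous 1D plume sits at x = vt; there the Gaussian factor is 1 and C_max = M/(n_e·A·√(4πDt)), where n_e·A is the pore area the mass is dissolved in.
√(4πDt) = √(4π × 0.012 × 470) = 8.419 m, so C_max = 0.42/(0.23 × 160 × 8.419) = 0.00136 kg/m³.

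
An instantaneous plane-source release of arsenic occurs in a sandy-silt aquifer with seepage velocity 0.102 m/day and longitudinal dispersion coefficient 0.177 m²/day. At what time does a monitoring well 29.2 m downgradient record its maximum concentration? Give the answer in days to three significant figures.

270 days

For the 1D instantaneous-source solution, setting ∂C/∂t = 0 at fixed x gives v²t² + 2Dt − x² = 0, so t = (√(D² + v²x²) − D)/v².
√(D² + v²x²) = √(0.177² + 0.102² × 29.2²) = 2.984; v² = 0.010404.
t = (2.984 − 0.177)/0.010404 = 270 days (vs. the pure-advection estimate x/v = 286 d).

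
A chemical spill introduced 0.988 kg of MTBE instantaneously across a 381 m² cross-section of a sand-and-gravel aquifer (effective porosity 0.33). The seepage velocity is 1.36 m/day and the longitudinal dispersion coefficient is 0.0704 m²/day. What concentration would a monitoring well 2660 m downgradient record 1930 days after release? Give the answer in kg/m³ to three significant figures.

1.95e-05 kg/m³

For an instantaneous plane source, C(x,t) = M/(n_e·A·√(4πDt)) · exp(−(x−vt)²/(4Dt)), with n_e·A the pore (flow) area.
Plume center vt = 1.36 × 1930 = 2624.8 m, so the well at 2660 m is 35.2 m downgradient of the peak.
√(4πDt) = 41.32 m, giving peak height M/(n_e·A·√(4πDt)) = 0.988/(0.33 × 381 × 41.32) = 0.0001902 kg/m³.
(x−vt)²/(4Dt) = (35.2)²/(4 × 0.0704 × 1930) = 2.280; exp(−2.280) = 0.1023.
C = 0.0001902 × 0.1023 = 1.95e-05 kg/m³.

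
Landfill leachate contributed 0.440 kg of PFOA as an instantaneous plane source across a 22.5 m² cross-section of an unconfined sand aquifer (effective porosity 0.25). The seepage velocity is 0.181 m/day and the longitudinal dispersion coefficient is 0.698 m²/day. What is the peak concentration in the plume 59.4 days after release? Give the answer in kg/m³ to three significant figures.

The peak of an instantaneous 1D plume sits at x = vt; there the Gaussian factor is 1 and C_max = M/(n_e·A·√(4πDt)), where n_e·A is the pore area the mass is dissolved in.
√(4πDt) = √(4π × 0.698 × 59.4) = 22.83 m, so C_max = 0.440/(0.25 × 22.5 × 22.83) = 0.00343 kg/m³.

0.00343 kg/m³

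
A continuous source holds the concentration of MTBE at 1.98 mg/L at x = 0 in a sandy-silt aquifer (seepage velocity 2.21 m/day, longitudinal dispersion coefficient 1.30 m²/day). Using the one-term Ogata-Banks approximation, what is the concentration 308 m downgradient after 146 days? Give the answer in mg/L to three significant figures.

1.53 mg/L

For a continuous step input, C/C₀ ≈ ½·erfc((x−vt)/(2√(Dt))).
vt = 2.21 × 146 = 322.66 m and 2√(Dt) = 2√(1.30 × 146) = 27.55 m.
Argument (x−vt)/(2√(Dt)) = (308 − 322.66)/27.55 = -0.5321; ½·erfc(-0.5321) = 0.7741.
C = 1.98 × 0.7741 = 1.53 mg/L.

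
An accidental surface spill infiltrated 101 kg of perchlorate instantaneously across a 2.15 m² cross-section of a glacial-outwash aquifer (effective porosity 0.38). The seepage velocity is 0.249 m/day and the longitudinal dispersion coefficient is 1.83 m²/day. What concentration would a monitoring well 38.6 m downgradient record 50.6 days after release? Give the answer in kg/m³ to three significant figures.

0.584 kg/m³

For an instantaneous plane source, C(x,t) = M/(n_e·A·√(4πDt)) · exp(−(x−vt)²/(4Dt)), with n_e·A the pore (flow) area.
Plume center vt = 0.249 × 50.6 = 12.5994 m, so the well at 38.6 m is 26.0006 m downgradient of the peak.
√(4πDt) = 34.11 m, giving peak height M/(n_e·A·√(4πDt)) = 101/(0.38 × 2.15 × 34.11) = 3.624 kg/m³.
(x−vt)²/(4Dt) = (26.0006)²/(4 × 1.83 × 50.6) = 1.825; exp(−1.825) = 0.1612.
C = 3.624 × 0.1612 = 0.584 kg/m³.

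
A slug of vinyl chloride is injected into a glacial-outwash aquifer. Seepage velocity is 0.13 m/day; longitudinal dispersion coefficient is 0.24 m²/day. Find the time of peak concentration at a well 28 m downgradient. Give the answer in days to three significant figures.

202 days

For the 1D instantaneous-source solution, setting ∂C/∂t = 0 at fixed x gives v²t² + 2Dt − x² = 0, so t = (√(D² + v²x²) − D)/v².
√(D² + v²x²) = √(0.24² + 0.13² × 28²) = 3.648; v² = 0.0169.
t = (3.648 − 0.24)/0.0169 = 202 days (vs. the pure-advection estimate x/v = 215 d).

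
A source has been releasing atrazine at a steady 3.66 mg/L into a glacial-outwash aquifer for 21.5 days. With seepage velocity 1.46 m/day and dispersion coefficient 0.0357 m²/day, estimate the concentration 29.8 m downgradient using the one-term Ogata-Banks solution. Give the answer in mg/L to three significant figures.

For a continuous step input, C/C₀ ≈ ½·erfc((x−vt)/(2√(Dt))).
vt = 1.46 × 21.5 = 31.39 m and 2√(Dt) = 2√(0.0357 × 21.5) = 1.752 m.
Argument (x−vt)/(2√(Dt)) = (29.8 − 31.39)/1.752 = -0.9075; ½·erfc(-0.9075) = 0.9003.
C = 3.66 × 0.9003 = 3.30 mg/L.

3.30 mg/L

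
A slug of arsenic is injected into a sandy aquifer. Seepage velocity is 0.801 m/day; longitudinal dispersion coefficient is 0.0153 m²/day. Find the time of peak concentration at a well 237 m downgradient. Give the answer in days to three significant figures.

296 days

For the 1D instantaneous-source solution, setting ∂C/∂t = 0 at fixed x gives v²t² + 2Dt − x² = 0, so t = (√(D² + v²x²) − D)/v².
√(D² + v²x²) = √(0.0153² + 0.801² × 237²) = 189.8; v² = 0.641601.
t = (189.8 − 0.0153)/0.641601 = 296 days (vs. the pure-advection estimate x/v = 296 d).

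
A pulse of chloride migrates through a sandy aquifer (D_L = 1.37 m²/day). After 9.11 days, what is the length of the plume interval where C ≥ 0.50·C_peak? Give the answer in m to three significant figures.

11.8 m

The plume is Gaussian with σ = √(2Dt) = √(2 × 1.37 × 9.11) = 4.996 m.
C/C_peak = exp(−Δx²/(2σ²)) = 0.50 ⇒ Δx = σ·√(−2 ln 0.50) = 4.996 × 1.177 = 5.880 m.
Width = 2Δx = 11.8 m.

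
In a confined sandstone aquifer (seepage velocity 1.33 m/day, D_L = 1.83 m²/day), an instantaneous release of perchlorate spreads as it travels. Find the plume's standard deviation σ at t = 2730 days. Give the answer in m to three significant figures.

Dispersive spreading gives a Gaussian with σ² = 2Dt; advection only shifts the center.
σ = √(2 × 1.83 × 2730) = 100 m.

100 m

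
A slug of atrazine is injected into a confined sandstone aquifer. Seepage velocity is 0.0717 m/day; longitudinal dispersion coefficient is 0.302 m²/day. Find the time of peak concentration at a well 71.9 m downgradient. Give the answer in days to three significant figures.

946 days

For the 1D instantaneous-source solution, setting ∂C/∂t = 0 at fixed x gives v²t² + 2Dt − x² = 0, so t = (√(D² + v²x²) − D)/v².
√(D² + v²x²) = √(0.302² + 0.0717² × 71.9²) = 5.164; v² = 0.00514089.
t = (5.164 − 0.302)/0.00514089 = 946 days (vs. the pure-advection estimate x/v = 1000 d).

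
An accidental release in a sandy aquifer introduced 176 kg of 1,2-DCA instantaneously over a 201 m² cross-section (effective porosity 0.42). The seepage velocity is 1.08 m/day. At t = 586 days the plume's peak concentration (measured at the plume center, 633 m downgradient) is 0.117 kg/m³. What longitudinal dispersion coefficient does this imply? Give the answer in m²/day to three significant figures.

At the plume center C_max = M/(n_e·A·√(4πDt)), so D = M²/(4πt·(n_e·A·C_max)²).
n_e·A·C_max = 0.42 × 201 × 0.117 = 9.877 kg/m.
D = 176²/(4π × 586 × 9.877²) = 0.0431 m²/day.

0.0431 m²/day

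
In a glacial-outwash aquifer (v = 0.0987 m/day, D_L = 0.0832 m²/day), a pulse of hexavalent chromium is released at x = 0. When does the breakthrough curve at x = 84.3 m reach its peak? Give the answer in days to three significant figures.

For the 1D instantaneous-source solution, setting ∂C/∂t = 0 at fixed x gives v²t² + 2Dt − x² = 0, so t = (√(D² + v²x²) − D)/v².
√(D² + v²x²) = √(0.0832² + 0.0987² × 84.3²) = 8.321; v² = 0.00974169.
t = (8.321 − 0.0832)/0.00974169 = 846 days (vs. the pure-advection estimate x/v = 854 d).

846 days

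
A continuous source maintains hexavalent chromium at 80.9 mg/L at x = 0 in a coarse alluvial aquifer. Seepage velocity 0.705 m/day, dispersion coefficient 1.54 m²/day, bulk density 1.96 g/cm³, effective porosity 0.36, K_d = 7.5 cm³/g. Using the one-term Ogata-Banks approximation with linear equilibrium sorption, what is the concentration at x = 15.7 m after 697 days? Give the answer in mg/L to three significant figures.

Retardation factor R = 1 + ρ_b·K_d/n = 1 + 1.96 × 7.5/0.36 = 41.83.
Sorption retards both mechanisms: v_R = v/R = 0.01685 m/day, D_R = D/R = 0.03682 m²/day.
v_R·t = 0.01685 × 697 = 11.74445 m; 2√(D_R t) = 10.13 m; argument = (15.7 − 11.74445)/10.13 = 0.3905.
C = C₀ × ½·erfc(0.3905) = 80.9 × 0.2904 = 23.5 mg/L.

23.5 mg/L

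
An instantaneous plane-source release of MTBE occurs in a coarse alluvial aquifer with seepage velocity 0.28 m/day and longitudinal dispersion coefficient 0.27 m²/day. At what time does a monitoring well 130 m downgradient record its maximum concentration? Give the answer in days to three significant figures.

461 days

For the 1D instantaneous-source solution, setting ∂C/∂t = 0 at fixed x gives v²t² + 2Dt − x² = 0, so t = (√(D² + v²x²) − D)/v².
√(D² + v²x²) = √(0.27² + 0.28² × 130²) = 36.40; v² = 0.0784.
t = (36.40 − 0.27)/0.0784 = 461 days (vs. the pure-advection estimate x/v = 464 d).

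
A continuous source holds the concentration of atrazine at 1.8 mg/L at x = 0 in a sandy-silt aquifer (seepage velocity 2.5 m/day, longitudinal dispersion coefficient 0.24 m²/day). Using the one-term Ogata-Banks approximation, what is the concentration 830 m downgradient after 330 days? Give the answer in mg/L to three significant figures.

For a continuous step input, C/C₀ ≈ ½·erfc((x−vt)/(2√(Dt))).
vt = 2.5 × 330 = 825 m and 2√(Dt) = 2√(0.24 × 330) = 17.80 m.
Argument (x−vt)/(2√(Dt)) = (830 − 825)/17.80 = 0.2809; ½·erfc(0.2809) = 0.3456.
C = 1.8 × 0.3456 = 0.622 mg/L.

0.622 mg/L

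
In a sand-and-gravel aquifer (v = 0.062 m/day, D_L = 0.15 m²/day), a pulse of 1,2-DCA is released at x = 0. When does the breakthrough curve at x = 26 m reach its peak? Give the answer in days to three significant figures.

382 days

For the 1D instantaneous-source solution, setting ∂C/∂t = 0 at fixed x gives v²t² + 2Dt − x² = 0, so t = (√(D² + v²x²) − D)/v².
√(D² + v²x²) = √(0.15² + 0.062² × 26²) = 1.619; v² = 0.003844.
t = (1.619 − 0.15)/0.003844 = 382 days (vs. the pure-advection estimate x/v = 419 d).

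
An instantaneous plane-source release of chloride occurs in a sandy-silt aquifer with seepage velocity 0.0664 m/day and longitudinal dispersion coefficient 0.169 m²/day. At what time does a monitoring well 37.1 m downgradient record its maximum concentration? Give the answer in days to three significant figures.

522 days

For the 1D instantaneous-source solution, setting ∂C/∂t = 0 at fixed x gives v²t² + 2Dt − x² = 0, so t = (√(D² + v²x²) − D)/v².
√(D² + v²x²) = √(0.169² + 0.0664² × 37.1²) = 2.469; v² = 0.00440896.
t = (2.469 − 0.169)/0.00440896 = 522 days (vs. the pure-advection estimate x/v = 559 d).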